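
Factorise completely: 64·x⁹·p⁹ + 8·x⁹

8·x⁹·(2·p³ + 1)·(4·p⁶ − 2·p³ + 1)

Every term has a factor of 8·x⁹; factoring it out leaves 8·p⁹ + 1.
Recognize a sum of cubes with the parts 2·p³ and 1.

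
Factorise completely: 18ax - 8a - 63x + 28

(2a - 7)(9x - 4)

Group as (18ax - 8a) + (-63x + 28) = 2a(9x - 4) - 7(9x - 4).
Both groups share the factor (9x - 4).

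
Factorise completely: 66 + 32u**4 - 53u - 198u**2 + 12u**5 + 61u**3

(2u - 1)(2u - 3)(3u + 2)(u**2 + 4u + 11)

Trying the rational-root candidates, u = -2/3 is a root, giving the factor (3u + 2) and quotient 4u**4 + 8u**3 + 15u**2 - 76u + 33.
Next, u = 3/2 is a root, so (2u - 3) divides it; the quotient is 2u**3 + 7u**2 + 18u - 11.
Continuing, u = 1/2 is a root, giving the factor (2u - 1) and quotient u**2 + 4u + 11.
The quadratic u**2 + 4u + 11 has discriminant -28 < 0 and is irreducible over ℤ.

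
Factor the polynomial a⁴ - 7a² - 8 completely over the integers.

Substitute u = a² to get a quadratic in u, then factor.
a² + 1 is irreducible over ℤ (sum of squares).
a² - 8 is irreducible over ℤ (8 is not a perfect square).

(a² + 1)(a² - 8)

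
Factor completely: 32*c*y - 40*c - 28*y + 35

Group as (32*c*y - 40*c) + (-28*y + 35) = 8*c*(4*y - 5) - 7*(4*y - 5).
Both groups share the factor (4*y - 5).

(4*y - 5)*(8*c - 7)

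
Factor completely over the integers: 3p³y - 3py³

3py(p + y)(p - y)

Factor out 3py, leaving p² - y², which is a difference of two squares.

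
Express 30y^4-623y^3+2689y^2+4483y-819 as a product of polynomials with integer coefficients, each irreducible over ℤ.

Among the possible rational roots, y = -7/5 is a root, so (5y+7) divides it; the quotient is 6y^3-133y^2+724y-117.
Then y = 13 is a root, so (y-13) divides it; the quotient is 6y^2-55y+9.
The remaining quadratic factors as (y-9)(6y-1).

(5y+7)(6y-1)(y-13)(y-9)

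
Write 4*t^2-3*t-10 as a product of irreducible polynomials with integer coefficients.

(4*t+5)*(t-2)

Need a pair with product 4·(-10) = -40 and sum -3: that's -8 and 5.
Split the middle term: 4*t^2-8*t + 5*t-10 = 4*t*(t-2) + 5*(t-2).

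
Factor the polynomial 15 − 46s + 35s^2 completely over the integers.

Need a pair with product 35·15 = 525 and sum −46: that's −21 and −25.
Split the middle term: 35s^2 − 21s − 25s + 15 = 7s(5s − 3) − 5(5s − 3).

(5s − 3)(7s − 5)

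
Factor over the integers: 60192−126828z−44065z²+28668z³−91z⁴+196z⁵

By the rational root theorem, z = 3/7 is a root, giving the factor (7z−3) and quotient 28z⁴−z³+4095z²−4540z−20064.
Next, z = −12/7 is a root, so (7z+12) divides it; the quotient is 4z³−7z²+597z−1672.
Continuing, z = 11/4 is a root, so (4z−11) divides it; the quotient is z²+z+152.
The quadratic z²+z+152 has discriminant −607 < 0 and is irreducible over ℤ.

(4z−11)(7z+12)(7z−3)(z²+z+152)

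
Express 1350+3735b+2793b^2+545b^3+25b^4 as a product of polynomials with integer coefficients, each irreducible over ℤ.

(5b+3)(5b+6)(b+15)(b+5)

Testing divisors of the constant over divisors of the leading coefficient, b = -6/5 is a root, giving the factor (5b+6) and quotient 5b^3+103b^2+435b+225.
Then b = -15 is a root, giving the factor (b+15) and quotient 5b^2+28b+15.
The remaining quadratic factors as (5b+3)(b+5).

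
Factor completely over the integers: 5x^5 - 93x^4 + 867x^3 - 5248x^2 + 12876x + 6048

Among the possible rational roots, x = 8 is a root, giving the factor (x - 8) and quotient 5x^4 - 53x^3 + 443x^2 - 1704x - 756.
Next, x = -2/5 is a root, giving the factor (5x + 2) and quotient x^3 - 11x^2 + 93x - 378.
Next, x = 6 is a root, so (x - 6) is a factor; dividing leaves x^2 - 5x + 63.
The quadratic x^2 - 5x + 63 has discriminant -227 < 0 and is irreducible over ℤ.

(5x + 2)(x - 6)(x - 8)(x^2 - 5x + 63)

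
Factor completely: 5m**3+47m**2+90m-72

Trying the rational-root candidates, m = 3/5 is a root, so (5m-3) is a factor; dividing leaves m**2+10m+24.
The remaining quadratic factors as (m+6)(m+4).

(5m-3)(m+4)(m+6)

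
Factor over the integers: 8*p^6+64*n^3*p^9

8*p^6*(2*n*p+1)*(4*n^2*p^2−2*n*p+1)

Every term has a factor of 8*p^6; factoring it out leaves 8*n^3*p^3+1.
Recognize a sum of cubes with the parts 1 and 2*n*p.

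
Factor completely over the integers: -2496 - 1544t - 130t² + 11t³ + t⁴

(t + 13)(t + 2)(t + 8)(t - 12)

Testing divisors of the constant over divisors of the leading coefficient, t = 12 is a root, so (t - 12) divides it; the quotient is t³ + 23t² + 146t + 208.
Next, t = -13 is a root, so (t + 13) divides it; the quotient is t² + 10t + 16.
The remaining quadratic factors as (t + 2)(t + 8).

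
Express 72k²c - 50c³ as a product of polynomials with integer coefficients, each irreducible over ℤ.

2c(6k - 5c)(6k + 5c)

Factor out 2c, leaving 36k² - 25c², which is a difference of two squares.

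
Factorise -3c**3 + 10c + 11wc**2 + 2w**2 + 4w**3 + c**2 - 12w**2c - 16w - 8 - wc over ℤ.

Group: 2w(2w**2 - 5wc + 3c**2 + 2c - 8) + (-c + 1)(2w**2 - 5wc + 3c**2 + 2c - 8); both groups contain (2w**2 - 5wc + 3c**2 + 2c - 8), so (2w - c + 1) is a factor with cofactor 2w**2 - 5wc + 3c**2 + 2c - 8.
The cofactor groups again: 2w**2 - 5wc + 3c**2 + 2c - 8 = 2w(w - c - 2) + (-3c + 4)(w - c - 2); both groups contain (w - c - 2), giving (2w - 3c + 4)(w - c - 2).

(2w - 3c + 4)(2w - c + 1)(w - c - 2)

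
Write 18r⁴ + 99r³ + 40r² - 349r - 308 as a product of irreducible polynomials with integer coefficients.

Testing divisors of the constant over divisors of the leading coefficient, r = -7/3 is a root, giving the factor (3r + 7) and quotient 6r³ + 19r² - 31r - 44.
Continuing, r = -4 is a root, so (r + 4) is a factor; dividing leaves 6r² - 5r - 11.
The remaining quadratic factors as (r + 1)(6r - 11).

(3r + 7)(6r - 11)(r + 1)(r + 4)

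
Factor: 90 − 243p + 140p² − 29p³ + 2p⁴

(2p − 1)(p − 3)(p − 5)(p − 6)

Trying the rational-root candidates, p = 6 is a root, so (p − 6) is a factor; dividing leaves 2p³ − 17p² + 38p − 15.
Continuing, p = 5 is a root, giving the factor (p − 5) and quotient 2p² − 7p + 3.
The remaining quadratic factors as (2p − 1)(p − 3).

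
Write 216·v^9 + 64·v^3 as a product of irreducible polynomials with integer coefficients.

Factor out 8·v^3 first: what remains is 27·v^6 + 8.
Recognize a sum of cubes with the parts 2 and 3·v^2.

8·v^3·(3·v^2 + 2)·(9·v^4 - 6·v^2 + 4)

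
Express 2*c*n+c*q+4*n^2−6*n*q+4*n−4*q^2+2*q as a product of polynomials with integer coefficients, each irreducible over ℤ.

Group: c*(2*n+q) + (2*n−4*q+2)*(2*n+q); both groups contain (2*n+q).

(2*n+q)*(c+2*n−4*q+2)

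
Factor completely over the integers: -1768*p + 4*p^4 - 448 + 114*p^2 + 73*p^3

(4*p + 1)*(p + 14)*(p + 8)*(p - 4)

By the rational root theorem, p = -14 is a root, giving the factor (p + 14) and quotient 4*p^3 + 17*p^2 - 124*p - 32.
Next, p = 4 is a root, giving the factor (p - 4) and quotient 4*p^2 + 33*p + 8.
The remaining quadratic factors as (p + 8)(4*p + 1).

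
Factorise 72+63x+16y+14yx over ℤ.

(2y+9)(7x+8)

Group as (14yx+16y) + (63x+72) = 2y(7x+8) + 9(7x+8).
Both groups share the factor (7x+8).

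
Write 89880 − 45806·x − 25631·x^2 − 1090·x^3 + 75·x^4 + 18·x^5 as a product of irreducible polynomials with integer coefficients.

(3·x + 10)·(6·x − 7)·(x − 12)·(x^2 + 14·x + 107)

Among the possible rational roots, x = 7/6 is a root, so (6·x − 7) divides it; the quotient is 3·x^4 + 16·x^3 − 163·x^2 − 4462·x − 12840.
Next, x = 12 is a root, giving the factor (x − 12) and quotient 3·x^3 + 52·x^2 + 461·x + 1070.
Next, x = −10/3 is a root, so (3·x + 10) is a factor; dividing leaves x^2 + 14·x + 107.
The quadratic x^2 + 14·x + 107 has discriminant −232 < 0 and is irreducible over ℤ.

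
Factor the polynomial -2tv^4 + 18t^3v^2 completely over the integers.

Every term has a factor of 2tv^2. Then 9t^2 - v^2 = (3t)² − (v)².

2tv^2(3t + v)(3t - v)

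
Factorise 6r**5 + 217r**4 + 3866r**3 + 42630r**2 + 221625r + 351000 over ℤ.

(2r + 15)(3r + 8)(r + 15)(r**2 + 11r + 195)

Among the possible rational roots, r = -15 is a root, so (r + 15) divides it; the quotient is 6r**4 + 127r**3 + 1961r**2 + 13215r + 23400.
Continuing, r = -8/3 is a root, so (3r + 8) is a factor; dividing leaves 2r**3 + 37r**2 + 555r + 2925.
Then r = -15/2 is a root, so (2r + 15) is a factor; dividing leaves r**2 + 11r + 195.
The quadratic r**2 + 11r + 195 has discriminant -659 < 0 and is irreducible over ℤ.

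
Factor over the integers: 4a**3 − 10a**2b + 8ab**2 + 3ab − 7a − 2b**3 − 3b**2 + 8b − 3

(2a − 2b + 1)(2a − b − 3)(a − b + 1)

Group: a(4a**2 − 6ab − 4a + 2b**2 + 5b − 3) + (−b + 1)(4a**2 − 6ab − 4a + 2b**2 + 5b − 3); both groups contain (4a**2 − 6ab − 4a + 2b**2 + 5b − 3), so (a − b + 1) is a factor with cofactor 4a**2 − 6ab − 4a + 2b**2 + 5b − 3.
The cofactor groups again: 4a**2 − 6ab − 4a + 2b**2 + 5b − 3 = 2a(2a − b − 3) + (−2b + 1)(2a − b − 3); both groups contain (2a − b − 3), giving (2a − 2b + 1)(2a − b − 3).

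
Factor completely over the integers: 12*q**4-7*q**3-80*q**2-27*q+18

Trying the rational-root candidates, q = -2 is a root, so (q+2) is a factor; dividing leaves 12*q**3-31*q**2-18*q+9.
Continuing, q = -3/4 is a root, so (4*q+3) divides it; the quotient is 3*q**2-10*q+3.
The remaining quadratic factors as (q-3)(3*q-1).

(3*q-1)*(4*q+3)*(q+2)*(q-3)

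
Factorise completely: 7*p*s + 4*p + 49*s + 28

Group as (7*p*s + 4*p) + (49*s + 28) = p*(7*s + 4) + 7*(7*s + 4).
Both groups share the factor (7*s + 4).

(7*s + 4)*(p + 7)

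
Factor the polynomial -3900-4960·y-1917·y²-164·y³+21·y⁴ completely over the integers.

(3·y+10)·(7·y+13)·(y+2)·(y-15)

By the rational root theorem, y = -2 is a root, so (y+2) is a factor; dividing leaves 21·y³-206·y²-1505·y-1950.
Next, y = 15 is a root, so (y-15) divides it; the quotient is 21·y²+109·y+130.
The remaining quadratic factors as (3·y+10)(7·y+13).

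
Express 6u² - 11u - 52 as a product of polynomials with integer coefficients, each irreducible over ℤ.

(6u + 13)(u - 4)

Need a pair with product 6·(-52) = -312 and sum -11: that's -24 and 13.
Split the middle term: 6u² - 24u + 13u - 52 = 6u(u - 4) + 13(u - 4).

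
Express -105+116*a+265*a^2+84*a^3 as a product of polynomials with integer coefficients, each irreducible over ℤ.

(3*a+7)*(4*a+5)*(7*a-3)

Trying the rational-root candidates, a = 3/7 is a root, so (7*a-3) divides it; the quotient is 12*a^2+43*a+35.
The remaining quadratic factors as (3*a+7)(4*a+5).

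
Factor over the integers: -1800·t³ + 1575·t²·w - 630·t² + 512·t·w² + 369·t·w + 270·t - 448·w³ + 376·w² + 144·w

-(15·t + 8·w)·(15·t - 8·w + 9)·(8·t - 7·w - 2)

Group: 15·t·(-120·t² + 169·t·w - 42·t - 56·w² + 47·w + 18) + 8·w·(-120·t² + 169·t·w - 42·t - 56·w² + 47·w + 18); both groups contain (-120·t² + 169·t·w - 42·t - 56·w² + 47·w + 18), so (15·t + 8·w) is a factor with cofactor -120·t² + 169·t·w - 42·t - 56·w² + 47·w + 18.
The cofactor groups again: -120·t² + 169·t·w - 42·t - 56·w² + 47·w + 18 = -15·t·(8·t - 7·w - 2) + (8·w - 9)·(8·t - 7·w - 2); both groups contain (8·t - 7·w - 2), giving -(15·t - 8·w + 9)·(8·t - 7·w - 2).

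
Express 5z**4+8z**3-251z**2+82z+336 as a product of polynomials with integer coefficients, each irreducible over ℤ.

By the rational root theorem, z = 7/5 is a root, so (5z-7) is a factor; dividing leaves z**3+3z**2-46z-48.
Then z = 6 is a root, so (z-6) divides it; the quotient is z**2+9z+8.
The remaining quadratic factors as (z+1)(z+8).

(5z-7)(z+1)(z+8)(z-6)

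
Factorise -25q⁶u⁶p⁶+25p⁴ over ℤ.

Factor out 25p⁴ first: what remains is -q⁶u⁶p²+1.
Recognize a difference of squares with the parts 1 and q³u³p.

-25p⁴(q³u³p+1)(q³u³p-1)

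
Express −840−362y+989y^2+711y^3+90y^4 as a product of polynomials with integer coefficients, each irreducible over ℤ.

By the rational root theorem, y = −7/5 is a root, so (5y+7) is a factor; dividing leaves 18y^3+117y^2+34y−120.
Continuing, y = −6 is a root, so (y+6) divides it; the quotient is 18y^2+9y−20.
The remaining quadratic factors as (6y−5)(3y+4).

(3y+4)(5y+7)(6y−5)(y+6)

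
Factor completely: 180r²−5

Every term has a factor of 5. Then 36r²−1 = (6r)² − (1)².

5(6r+1)(6r−1)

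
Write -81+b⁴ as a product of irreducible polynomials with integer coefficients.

Difference of squares twice: with A = b and B = 3, A⁴ − B⁴ = (A² − B²)(A² + B²), and A² − B² factors again.

(b+3)(b-3)(b²+9)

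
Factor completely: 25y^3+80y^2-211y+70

By the rational root theorem, y = 2/5 is a root, so (5y-2) is a factor; dividing leaves 5y^2+18y-35.
The remaining quadratic factors as (5y-7)(y+5).

(5y-2)(5y-7)(y+5)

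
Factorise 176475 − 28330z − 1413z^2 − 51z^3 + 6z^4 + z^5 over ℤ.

Trying the rational-root candidates, z = 13 is a root, so (z − 13) is a factor; dividing leaves z^4 + 19z^3 + 196z^2 + 1135z − 13575.
Next, z = −15 is a root, so (z + 15) is a factor; dividing leaves z^3 + 4z^2 + 136z − 905.
Continuing, z = 5 is a root, giving the factor (z − 5) and quotient z^2 + 9z + 181.
The quadratic z^2 + 9z + 181 has discriminant −643 < 0 and is irreducible over ℤ.

(z + 15)(z − 13)(z − 5)(z^2 + 9z + 181)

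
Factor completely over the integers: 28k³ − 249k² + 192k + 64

(4k + 1)(7k − 8)(k − 8)

Testing divisors of the constant over divisors of the leading coefficient, k = 8/7 is a root, so (7k − 8) is a factor; dividing leaves 4k² − 31k − 8.
The remaining quadratic factors as (k − 8)(4k + 1).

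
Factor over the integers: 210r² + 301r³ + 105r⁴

7r²(3r + 5)(5r + 6)

Pull out the common factor 7r², then factor the remaining trinomial.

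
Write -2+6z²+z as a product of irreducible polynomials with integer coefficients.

Need a pair with product 6·(-2) = -12 and sum 1: that's 4 and -3.
Split the middle term: 6z²+4z - 3z-2 = 2z(3z+2) - (3z+2).

(2z-1)(3z+2)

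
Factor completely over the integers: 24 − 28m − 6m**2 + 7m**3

(7m − 6)(m + 2)(m − 2)

Among the possible rational roots, m = −2 is a root, giving the factor (m + 2) and quotient 7m**2 − 20m + 12.
The remaining quadratic factors as (7m − 6)(m − 2).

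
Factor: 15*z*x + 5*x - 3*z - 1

(3*z + 1)*(5*x - 1)

Group as (15*z*x - 3*z) + (5*x - 1) = 3*z*(5*x - 1) + (5*x - 1).
Both groups share the factor (5*x - 1).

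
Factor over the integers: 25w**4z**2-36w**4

w**4(5z+6)(5z-6)

Pull out the common factor w**4, leaving 25z**2-36.
Recognize a difference of squares with the parts 5z and 6.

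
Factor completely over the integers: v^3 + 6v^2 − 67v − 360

(v + 5)(v + 9)(v − 8)

Trying the rational-root candidates, v = 8 is a root, so (v − 8) is a factor; dividing leaves v^2 + 14v + 45.
The remaining quadratic factors as (v + 9)(v + 5).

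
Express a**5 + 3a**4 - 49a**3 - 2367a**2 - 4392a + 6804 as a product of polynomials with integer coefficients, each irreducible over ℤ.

By the rational root theorem, a = 1 is a root, giving the factor (a - 1) and quotient a**4 + 4a**3 - 45a**2 - 2412a - 6804.
Continuing, a = -3 is a root, so (a + 3) divides it; the quotient is a**3 + a**2 - 48a - 2268.
Then a = 14 is a root, so (a - 14) is a factor; dividing leaves a**2 + 15a + 162.
The quadratic a**2 + 15a + 162 has discriminant -423 < 0 and is irreducible over ℤ.

(a + 3)(a - 1)(a - 14)(a**2 + 15a + 162)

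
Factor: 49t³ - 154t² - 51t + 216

(7t + 8)(7t - 9)(t - 3)

Testing divisors of the constant over divisors of the leading coefficient, t = 3 is a root, so (t - 3) is a factor; dividing leaves 49t² - 7t - 72.
The remaining quadratic factors as (7t - 9)(7t + 8).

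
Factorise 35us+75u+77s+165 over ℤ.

(5u+11)(7s+15)

Group as (35us+75u) + (77s+165) = 5u(7s+15) + 11(7s+15).
Both groups share the factor (7s+15).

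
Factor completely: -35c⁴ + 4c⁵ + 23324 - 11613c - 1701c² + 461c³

(4c - 7)(c + 4)(c - 7)(c² - 4c + 119)

Trying the rational-root candidates, c = -4 is a root, so (c + 4) divides it; the quotient is 4c⁴ - 51c³ + 665c² - 4361c + 5831.
Continuing, c = 7 is a root, giving the factor (c - 7) and quotient 4c³ - 23c² + 504c - 833.
Next, c = 7/4 is a root, so (4c - 7) is a factor; dividing leaves c² - 4c + 119.
The quadratic c² - 4c + 119 has discriminant -460 < 0 and is irreducible over ℤ.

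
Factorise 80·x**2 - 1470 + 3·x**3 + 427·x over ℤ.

(3·x - 7)·(x + 14)·(x + 15)

Testing divisors of the constant over divisors of the leading coefficient, x = -14 is a root, so (x + 14) is a factor; dividing leaves 3·x**2 + 38·x - 105.
The remaining quadratic factors as (3·x - 7)(x + 15).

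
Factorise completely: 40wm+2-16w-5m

Group as (40wm-16w) + (-5m+2) = 8w(5m-2) - (5m-2).
Both groups share the factor (5m-2).

(5m-2)(8w-1)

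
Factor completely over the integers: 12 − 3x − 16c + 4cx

(4c − 3)(x − 4)

Group as (4cx − 16c) + (−3x + 12) = 4c(x − 4) − 3(x − 4).
Both groups share the factor (x − 4).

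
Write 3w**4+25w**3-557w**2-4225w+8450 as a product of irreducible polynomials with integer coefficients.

Testing divisors of the constant over divisors of the leading coefficient, w = 13 is a root, giving the factor (w-13) and quotient 3w**3+64w**2+275w-650.
Then w = -13 is a root, giving the factor (w+13) and quotient 3w**2+25w-50.
The remaining quadratic factors as (3w-5)(w+10).

(3w-5)(w+10)(w+13)(w-13)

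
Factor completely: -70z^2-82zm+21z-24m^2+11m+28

-(5z+3m-4)(14z+8m+7)

Group: -5z(14z+8m+7) + (-3m+4)(14z+8m+7); both groups contain (14z+8m+7).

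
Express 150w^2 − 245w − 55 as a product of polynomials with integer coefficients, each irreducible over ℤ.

Pull out the common factor 5, then factor the remaining trinomial.

5(5w + 1)(6w − 11)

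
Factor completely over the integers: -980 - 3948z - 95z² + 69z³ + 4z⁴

(4z + 1)(z + 10)(z + 14)(z - 7)

Among the possible rational roots, z = -1/4 is a root, so (4z + 1) is a factor; dividing leaves z³ + 17z² - 28z - 980.
Next, z = -14 is a root, so (z + 14) divides it; the quotient is z² + 3z - 70.
The remaining quadratic factors as (z - 7)(z + 10).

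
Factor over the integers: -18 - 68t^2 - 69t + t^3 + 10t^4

By the rational root theorem, t = -2 is a root, so (t + 2) divides it; the quotient is 10t^3 - 19t^2 - 30t - 9.
Continuing, t = 3 is a root, giving the factor (t - 3) and quotient 10t^2 + 11t + 3.
The remaining quadratic factors as (2t + 1)(5t + 3).

(2t + 1)(5t + 3)(t + 2)(t - 3)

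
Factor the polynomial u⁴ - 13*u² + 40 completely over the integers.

(u² - 5)*(u² - 8)

Substitute w = u² to get a quadratic in w, then factor.
u² - 5 is irreducible over ℤ (5 is not a perfect square).
u² - 8 is irreducible over ℤ (8 is not a perfect square).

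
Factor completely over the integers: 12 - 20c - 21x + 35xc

Group as (35xc - 21x) + (-20c + 12) = 7x(5c - 3) - 4(5c - 3).
Both groups share the factor (5c - 3).

(5c - 3)(7x - 4)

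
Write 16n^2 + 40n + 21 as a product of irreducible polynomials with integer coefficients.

Need a pair with product 16·21 = 336 and sum 40: that's 28 and 12.
Split the middle term: 16n^2 + 28n + 12n + 21 = 4n(4n + 7) + 3(4n + 7).

(4n + 3)(4n + 7)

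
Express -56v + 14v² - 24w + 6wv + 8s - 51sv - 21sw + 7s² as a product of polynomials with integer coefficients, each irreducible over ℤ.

Group: 7s(s - 3w - 7v) + (-2v + 8)(s - 3w - 7v); both groups contain (s - 3w - 7v).

(7s - 2v + 8)(s - 3w - 7v)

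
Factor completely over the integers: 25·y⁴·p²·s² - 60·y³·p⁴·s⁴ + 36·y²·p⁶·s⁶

p²·s²·y²·(5·y - 6·p²·s²)²

Every term has a factor of y²·p²·s²; factoring it out leaves 25·y² - 60·y·p²·s² + 36·p⁴·s⁴.
Recognize a perfect-square trinomial with the parts 5·y and 6·p²·s².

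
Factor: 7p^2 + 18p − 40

Need a pair with product 7·(−40) = −280 and sum 18: that's −10 and 28.
Split the middle term: 7p^2 − 10p + 28p − 40 = p(7p − 10) + 4(7p − 10).

(7p − 10)(p + 4)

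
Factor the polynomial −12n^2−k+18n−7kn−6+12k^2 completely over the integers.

(3k−4n+2)(4k+3n−3)

Group: 4k(3k−4n+2) + (3n−3)(3k−4n+2); both groups contain (3k−4n+2).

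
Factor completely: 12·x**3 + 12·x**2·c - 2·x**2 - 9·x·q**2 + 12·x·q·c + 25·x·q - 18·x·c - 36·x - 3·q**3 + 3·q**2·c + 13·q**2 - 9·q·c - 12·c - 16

Group: 2·x·(6·x**2 - 3·x·q + 6·x·c - 4·x - 3·q**2 + 3·q·c + 16·q - 12·c - 16) + (q + 1)·(6·x**2 - 3·x·q + 6·x·c - 4·x - 3·q**2 + 3·q·c + 16·q - 12·c - 16); both groups contain (6·x**2 - 3·x·q + 6·x·c - 4·x - 3·q**2 + 3·q·c + 16·q - 12·c - 16), so (2·x + q + 1) is a factor with cofactor 6·x**2 - 3·x·q + 6·x·c - 4·x - 3·q**2 + 3·q·c + 16·q - 12·c - 16.
The cofactor groups again: 6·x**2 - 3·x·q + 6·x·c - 4·x - 3·q**2 + 3·q·c + 16·q - 12·c - 16 = 3·x·(2·x + q - 4) + (-3·q + 3·c + 4)·(2·x + q - 4); both groups contain (2·x + q - 4), giving (3·x - 3·q + 3·c + 4)·(2·x + q - 4).

(3·x - 3·q + 3·c + 4)·(2·x + q + 1)·(2·x + q - 4)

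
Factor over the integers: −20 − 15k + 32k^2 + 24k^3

Group as (24k^3 − 15k) + (32k^2 − 20) = 3k(8k^2 − 5) + 4(8k^2 − 5).
Both groups share the factor (8k^2 − 5).

(3k + 4)(8k^2 − 5)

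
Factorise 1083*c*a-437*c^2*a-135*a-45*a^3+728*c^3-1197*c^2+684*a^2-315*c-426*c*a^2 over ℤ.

Group: 13*c*(56*c^2+31*c*a-105*c+3*a^2-45*a) + (-15*a+3)*(56*c^2+31*c*a-105*c+3*a^2-45*a); both groups contain (56*c^2+31*c*a-105*c+3*a^2-45*a), so (13*c-15*a+3) is a factor with cofactor 56*c^2+31*c*a-105*c+3*a^2-45*a.
The cofactor groups again: 56*c^2+31*c*a-105*c+3*a^2-45*a = 8*c*(7*c+3*a) + (a-15)*(7*c+3*a); both groups contain (7*c+3*a), giving (8*c+a-15)*(7*c+3*a).

(13*c-15*a+3)*(7*c+3*a)*(8*c+a-15)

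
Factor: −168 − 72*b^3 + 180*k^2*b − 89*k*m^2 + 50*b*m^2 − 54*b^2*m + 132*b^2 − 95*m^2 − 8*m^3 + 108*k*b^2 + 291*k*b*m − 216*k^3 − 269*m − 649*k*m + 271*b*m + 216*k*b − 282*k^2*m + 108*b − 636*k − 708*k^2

−(6*k − 3*b + m + 3)*(4*k − 4*b + m + 8)*(9*k + 6*b + 8*m + 7)

Group: 6*k*(−36*k^2 + 12*k*b − 41*k*m − 100*k + 24*b^2 + 26*b*m − 20*b − 8*m^2 − 71*m − 56) + (−3*b + m + 3)*(−36*k^2 + 12*k*b − 41*k*m − 100*k + 24*b^2 + 26*b*m − 20*b − 8*m^2 − 71*m − 56); both groups contain (−36*k^2 + 12*k*b − 41*k*m − 100*k + 24*b^2 + 26*b*m − 20*b − 8*m^2 − 71*m − 56), so (6*k − 3*b + m + 3) is a factor with cofactor −36*k^2 + 12*k*b − 41*k*m − 100*k + 24*b^2 + 26*b*m − 20*b − 8*m^2 − 71*m − 56.
The cofactor groups again: −36*k^2 + 12*k*b − 41*k*m − 100*k + 24*b^2 + 26*b*m − 20*b − 8*m^2 − 71*m − 56 = −9*k*(4*k − 4*b + m + 8) + (−6*b − 8*m − 7)*(4*k − 4*b + m + 8); both groups contain (4*k − 4*b + m + 8), giving −(9*k + 6*b + 8*m + 7)*(4*k − 4*b + m + 8).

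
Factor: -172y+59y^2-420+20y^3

(4y+15)(5y-14)(y+2)

Testing divisors of the constant over divisors of the leading coefficient, y = -15/4 is a root, so (4y+15) divides it; the quotient is 5y^2-4y-28.
The remaining quadratic factors as (y+2)(5y-14).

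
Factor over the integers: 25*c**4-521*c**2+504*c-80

Among the possible rational roots, c = 4/5 is a root, giving the factor (5*c-4) and quotient 5*c**3+4*c**2-101*c+20.
Continuing, c = 4 is a root, so (c-4) divides it; the quotient is 5*c**2+24*c-5.
The remaining quadratic factors as (5*c-1)(c+5).

(5*c-1)*(5*c-4)*(c+5)*(c-4)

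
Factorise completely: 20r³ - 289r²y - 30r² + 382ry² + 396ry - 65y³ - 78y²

Group: r(20r² - 29ry - 30r + 5y² + 6y) - 13y(20r² - 29ry - 30r + 5y² + 6y); both groups contain (20r² - 29ry - 30r + 5y² + 6y), so (r - 13y) is a factor with cofactor 20r² - 29ry - 30r + 5y² + 6y.
The cofactor groups again: 20r² - 29ry - 30r + 5y² + 6y = 5r(4r - 5y - 6) - y(4r - 5y - 6); both groups contain (4r - 5y - 6), giving (5r - y)(4r - 5y - 6).

(4r - 5y - 6)(5r - y)(r - 13y)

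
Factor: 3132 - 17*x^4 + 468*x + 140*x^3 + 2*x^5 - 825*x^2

(2*x + 3)*(x - 3)*(x - 6)*(x^2 - x + 58)

Testing divisors of the constant over divisors of the leading coefficient, x = -3/2 is a root, giving the factor (2*x + 3) and quotient x^4 - 10*x^3 + 85*x^2 - 540*x + 1044.
Then x = 6 is a root, giving the factor (x - 6) and quotient x^3 - 4*x^2 + 61*x - 174.
Next, x = 3 is a root, so (x - 3) is a factor; dividing leaves x^2 - x + 58.
The quadratic x^2 - x + 58 has discriminant -231 < 0 and is irreducible over ℤ.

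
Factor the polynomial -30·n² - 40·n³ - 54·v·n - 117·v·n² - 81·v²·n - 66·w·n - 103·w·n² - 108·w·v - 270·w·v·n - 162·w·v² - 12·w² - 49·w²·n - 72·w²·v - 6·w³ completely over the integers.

Group: 3·w·(-2·w² - 18·w·v - 11·w·n - 9·v·n - 5·n²) + (9·v + 8·n + 6)·(-2·w² - 18·w·v - 11·w·n - 9·v·n - 5·n²); both groups contain (-2·w² - 18·w·v - 11·w·n - 9·v·n - 5·n²), so (3·w + 9·v + 8·n + 6) is a factor with cofactor -2·w² - 18·w·v - 11·w·n - 9·v·n - 5·n².
The cofactor groups again: -2·w² - 18·w·v - 11·w·n - 9·v·n - 5·n² = -2·w·(w + 9·v + 5·n) - n·(w + 9·v + 5·n); both groups contain (w + 9·v + 5·n), giving -(2·w + n)·(w + 9·v + 5·n).

-(w + 9·v + 5·n)·(3·w + 9·v + 8·n + 6)·(2·w + n)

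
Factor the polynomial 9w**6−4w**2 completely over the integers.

w**2(3w**2+2)(3w**2−2)

Pull out the common factor w**2, leaving 9w**4−4.
Recognize a difference of squares with the parts 3w**2 and 2.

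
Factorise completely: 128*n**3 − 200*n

Every term has a factor of 8*n. Then 16*n**2 − 25 = (4*n)² − (5)².

8*n*(4*n + 5)*(4*n − 5)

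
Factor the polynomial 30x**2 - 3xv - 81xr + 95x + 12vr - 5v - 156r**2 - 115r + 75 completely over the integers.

(3x - 12r + 5)(10x - v + 13r + 15)

Group: 3x(10x - v + 13r + 15) + (-12r + 5)(10x - v + 13r + 15); both groups contain (10x - v + 13r + 15).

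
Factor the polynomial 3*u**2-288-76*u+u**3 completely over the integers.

(u+4)*(u+8)*(u-9)

Among the possible rational roots, u = 9 is a root, so (u-9) divides it; the quotient is u**2+12*u+32.
The remaining quadratic factors as (u+4)(u+8).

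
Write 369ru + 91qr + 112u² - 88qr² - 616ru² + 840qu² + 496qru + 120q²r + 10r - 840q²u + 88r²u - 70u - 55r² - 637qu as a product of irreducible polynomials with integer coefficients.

(15q - 11r + 2)(8q - 8u + 5)(r - 7u)

Group: 8q(15qr - 105qu - 11r² + 77ru + 2r - 14u) + (-8u + 5)(15qr - 105qu - 11r² + 77ru + 2r - 14u); both groups contain (15qr - 105qu - 11r² + 77ru + 2r - 14u), so (8q - 8u + 5) is a factor with cofactor 15qr - 105qu - 11r² + 77ru + 2r - 14u.
The cofactor groups again: 15qr - 105qu - 11r² + 77ru + 2r - 14u = r(15q - 11r + 2) - 7u(15q - 11r + 2); both groups contain (15q - 11r + 2), giving (r - 7u)(15q - 11r + 2).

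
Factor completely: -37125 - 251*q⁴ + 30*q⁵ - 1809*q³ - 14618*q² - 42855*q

(5*q + 9)*(6*q + 11)*(q - 15)*(q² + 3*q + 25)

Trying the rational-root candidates, q = -9/5 is a root, so (5*q + 9) divides it; the quotient is 6*q⁴ - 61*q³ - 252*q² - 2470*q - 4125.
Next, q = 15 is a root, so (q - 15) divides it; the quotient is 6*q³ + 29*q² + 183*q + 275.
Next, q = -11/6 is a root, so (6*q + 11) is a factor; dividing leaves q² + 3*q + 25.
The quadratic q² + 3*q + 25 has discriminant -91 < 0 and is irreducible over ℤ.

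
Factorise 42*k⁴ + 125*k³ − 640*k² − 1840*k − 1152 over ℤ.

(2*k + 9)*(3*k + 4)*(7*k + 8)*(k − 4)

Among the possible rational roots, k = −8/7 is a root, so (7*k + 8) divides it; the quotient is 6*k³ + 11*k² − 104*k − 144.
Then k = −4/3 is a root, giving the factor (3*k + 4) and quotient 2*k² + k − 36.
The remaining quadratic factors as (2*k + 9)(k − 4).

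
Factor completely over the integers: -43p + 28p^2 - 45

Need a pair with product 28·(-45) = -1260 and sum -43: that's 20 and -63.
Split the middle term: 28p^2 + 20p - 63p - 45 = 4p(7p + 5) - 9(7p + 5).

(4p - 9)(7p + 5)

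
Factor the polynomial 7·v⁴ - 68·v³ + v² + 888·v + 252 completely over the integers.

Trying the rational-root candidates, v = 7 is a root, giving the factor (v - 7) and quotient 7·v³ - 19·v² - 132·v - 36.
Then v = 6 is a root, so (v - 6) divides it; the quotient is 7·v² + 23·v + 6.
The remaining quadratic factors as (7·v + 2)(v + 3).

(7·v + 2)·(v + 3)·(v - 6)·(v - 7)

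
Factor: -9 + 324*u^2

9*(6*u + 1)*(6*u - 1)

Every term has a factor of 9. Then 36*u^2 - 1 = (6*u)² − (1)².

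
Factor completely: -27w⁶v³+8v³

Pull out the common factor v³, leaving -27w⁶+8.
Recognize a difference of cubes with the parts 2 and 3w².

-v³(3w²-2)(9w⁴+6w²+4)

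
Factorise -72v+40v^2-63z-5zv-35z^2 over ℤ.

Group: -7z(5z-5v+9) - 8v(5z-5v+9); both groups contain (5z-5v+9).

-(5z-5v+9)(7z+8v)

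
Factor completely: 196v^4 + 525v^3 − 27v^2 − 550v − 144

By the rational root theorem, v = 1 is a root, so (v − 1) is a factor; dividing leaves 196v^3 + 721v^2 + 694v + 144.
Then v = −8/7 is a root, so (7v + 8) is a factor; dividing leaves 28v^2 + 71v + 18.
The remaining quadratic factors as (4v + 9)(7v + 2).

(4v + 9)(7v + 2)(7v + 8)(v − 1)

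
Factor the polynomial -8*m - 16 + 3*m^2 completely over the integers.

(3*m + 4)*(m - 4)

Need a pair with product 3·(-16) = -48 and sum -8: that's -12 and 4.
Split the middle term: 3*m^2 - 12*m + 4*m - 16 = 3*m*(m - 4) + 4*(m - 4).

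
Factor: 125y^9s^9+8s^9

Factor out s^9 first: what remains is 125y^9+8.
Recognize a sum of cubes with the parts 2 and 5y^3.

s^9(5y^3+2)(25y^6-10y^3+4)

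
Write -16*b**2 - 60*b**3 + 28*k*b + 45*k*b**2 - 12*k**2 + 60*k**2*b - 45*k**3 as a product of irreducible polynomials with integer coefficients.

-(3*k - 4*b)*(k - b)*(15*k + 15*b + 4)

Group: 3*k*(-15*k**2 - 4*k + 15*b**2 + 4*b) - 4*b*(-15*k**2 - 4*k + 15*b**2 + 4*b); both groups contain (-15*k**2 - 4*k + 15*b**2 + 4*b), so (3*k - 4*b) is a factor with cofactor -15*k**2 - 4*k + 15*b**2 + 4*b.
The cofactor groups again: -15*k**2 - 4*k + 15*b**2 + 4*b = -k*(15*k + 15*b + 4) + b*(15*k + 15*b + 4); both groups contain (15*k + 15*b + 4), giving -(k - b)*(15*k + 15*b + 4).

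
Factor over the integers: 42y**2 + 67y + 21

(6y + 7)(7y + 3)

Need a pair with product 42·21 = 882 and sum 67: that's 18 and 49.
Split the middle term: 42y**2 + 18y + 49y + 21 = 6y(7y + 3) + 7(7y + 3).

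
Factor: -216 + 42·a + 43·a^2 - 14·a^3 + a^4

Among the possible rational roots, a = 3 is a root, giving the factor (a - 3) and quotient a^3 - 11·a^2 + 10·a + 72.
Then a = 9 is a root, giving the factor (a - 9) and quotient a^2 - 2·a - 8.
The remaining quadratic factors as (a + 2)(a - 4).

(a + 2)·(a - 3)·(a - 4)·(a - 9)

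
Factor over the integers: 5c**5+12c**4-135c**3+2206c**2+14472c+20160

Trying the rational-root candidates, c = -8 is a root, so (c+8) divides it; the quotient is 5c**4-28c**3+89c**2+1494c+2520.
Then c = -3 is a root, giving the factor (c+3) and quotient 5c**3-43c**2+218c+840.
Then c = -12/5 is a root, so (5c+12) divides it; the quotient is c**2-11c+70.
The quadratic c**2-11c+70 has discriminant -159 < 0 and is irreducible over ℤ.

(5c+12)(c+3)(c+8)(c**2-11c+70)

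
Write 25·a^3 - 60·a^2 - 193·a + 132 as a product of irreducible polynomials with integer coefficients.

(5·a + 11)·(5·a - 3)·(a - 4)

Among the possible rational roots, a = 4 is a root, so (a - 4) divides it; the quotient is 25·a^2 + 40·a - 33.
The remaining quadratic factors as (5·a - 3)(5·a + 11).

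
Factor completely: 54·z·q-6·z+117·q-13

Group as (54·z·q-6·z) + (117·q-13) = 6·z·(9·q-1) + 13·(9·q-1).
Both groups share the factor (9·q-1).

(6·z+13)·(9·q-1)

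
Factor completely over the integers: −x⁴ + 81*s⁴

(3*s + x)*(3*s − x)*(9*s² + x²)

Write as (9*s²)² − (x²)², then factor 9*s² − x² once more.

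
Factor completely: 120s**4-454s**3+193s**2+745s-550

(4s+5)(5s-11)(6s-5)(s-2)

Testing divisors of the constant over divisors of the leading coefficient, s = 2 is a root, giving the factor (s-2) and quotient 120s**3-214s**2-235s+275.
Continuing, s = 5/6 is a root, so (6s-5) divides it; the quotient is 20s**2-19s-55.
The remaining quadratic factors as (4s+5)(5s-11).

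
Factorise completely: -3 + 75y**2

3(5y + 1)(5y - 1)

Pull out the common factor 3; 25y**2 - 1 is a difference of squares.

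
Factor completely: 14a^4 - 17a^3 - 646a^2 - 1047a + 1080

(2a + 9)(7a - 5)(a + 3)(a - 8)

By the rational root theorem, a = 5/7 is a root, so (7a - 5) is a factor; dividing leaves 2a^3 - a^2 - 93a - 216.
Then a = -9/2 is a root, so (2a + 9) is a factor; dividing leaves a^2 - 5a - 24.
The remaining quadratic factors as (a - 8)(a + 3).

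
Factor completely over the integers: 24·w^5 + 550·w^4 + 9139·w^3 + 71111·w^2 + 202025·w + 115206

(2·w + 13)·(3·w + 14)·(4·w + 3)·(w^2 + 11·w + 211)

Trying the rational-root candidates, w = -13/2 is a root, so (2·w + 13) divides it; the quotient is 12·w^4 + 197·w^3 + 3289·w^2 + 14177·w + 8862.
Continuing, w = -3/4 is a root, so (4·w + 3) divides it; the quotient is 3·w^3 + 47·w^2 + 787·w + 2954.
Then w = -14/3 is a root, so (3·w + 14) divides it; the quotient is w^2 + 11·w + 211.
The quadratic w^2 + 11·w + 211 has discriminant -723 < 0 and is irreducible over ℤ.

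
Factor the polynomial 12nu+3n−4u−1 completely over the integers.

(3n−1)(4u+1)

Group as (12nu+3n) + (−4u−1) = 3n(4u+1) − (4u+1).
Both groups share the factor (4u+1).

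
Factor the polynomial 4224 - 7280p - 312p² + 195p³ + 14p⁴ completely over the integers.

Trying the rational-root candidates, p = 4/7 is a root, giving the factor (7p - 4) and quotient 2p³ + 29p² - 28p - 1056.
Continuing, p = -12 is a root, so (p + 12) divides it; the quotient is 2p² + 5p - 88.
The remaining quadratic factors as (p + 8)(2p - 11).

(2p - 11)(7p - 4)(p + 12)(p + 8)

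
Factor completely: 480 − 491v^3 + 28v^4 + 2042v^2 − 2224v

(4v − 5)(7v − 2)(v − 12)(v − 4)

Trying the rational-root candidates, v = 5/4 is a root, so (4v − 5) divides it; the quotient is 7v^3 − 114v^2 + 368v − 96.
Continuing, v = 12 is a root, so (v − 12) divides it; the quotient is 7v^2 − 30v + 8.
The remaining quadratic factors as (7v − 2)(v − 4).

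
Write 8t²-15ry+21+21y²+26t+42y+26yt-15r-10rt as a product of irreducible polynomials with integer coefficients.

Group: -5r(3y+2t+3) + (7y+4t+7)(3y+2t+3); both groups contain (3y+2t+3).

-(3y+2t+3)(5r-7y-4t-7)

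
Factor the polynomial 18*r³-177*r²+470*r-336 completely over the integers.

(3*r-8)*(6*r-7)*(r-6)

By the rational root theorem, r = 6 is a root, so (r-6) divides it; the quotient is 18*r²-69*r+56.
The remaining quadratic factors as (3*r-8)(6*r-7).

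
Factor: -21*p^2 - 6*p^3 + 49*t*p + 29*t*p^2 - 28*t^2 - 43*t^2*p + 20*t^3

(5*t - 2*p - 7)*(4*t - 3*p)*(t - p)

Group: t*(20*t^2 - 23*t*p - 28*t + 6*p^2 + 21*p) - p*(20*t^2 - 23*t*p - 28*t + 6*p^2 + 21*p); both groups contain (20*t^2 - 23*t*p - 28*t + 6*p^2 + 21*p), so (t - p) is a factor with cofactor 20*t^2 - 23*t*p - 28*t + 6*p^2 + 21*p.
The cofactor groups again: 20*t^2 - 23*t*p - 28*t + 6*p^2 + 21*p = 5*t*(4*t - 3*p) + (-2*p - 7)*(4*t - 3*p); both groups contain (4*t - 3*p), giving (5*t - 2*p - 7)*(4*t - 3*p).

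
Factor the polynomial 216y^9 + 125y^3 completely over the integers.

y^3(6y^2 + 5)(36y^4 - 30y^2 + 25)

Factor out y^3 first: what remains is 216y^6 + 125.
Recognize a sum of cubes with the parts 5 and 6y^2.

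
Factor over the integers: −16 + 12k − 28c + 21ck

(3k − 4)(7c + 4)

Group as (21ck − 28c) + (12k − 16) = 7c(3k − 4) + 4(3k − 4).
Both groups share the factor (3k − 4).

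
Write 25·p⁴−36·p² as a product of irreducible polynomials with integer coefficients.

p²·(5·p+6)·(5·p−6)

Factor out p² first: what remains is 25·p²−36.
Recognize a difference of squares with the parts 5·p and 6.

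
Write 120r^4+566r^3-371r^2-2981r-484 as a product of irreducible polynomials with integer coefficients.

Trying the rational-root candidates, r = 11/5 is a root, giving the factor (5r-11) and quotient 24r^3+166r^2+291r+44.
Continuing, r = -11/4 is a root, giving the factor (4r+11) and quotient 6r^2+25r+4.
The remaining quadratic factors as (r+4)(6r+1).

(4r+11)(5r-11)(6r+1)(r+4)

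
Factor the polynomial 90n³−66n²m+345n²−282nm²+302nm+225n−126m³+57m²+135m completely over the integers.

Group: 6n(15n²−26nm+45n−21m²+27m) + (6m+5)(15n²−26nm+45n−21m²+27m); both groups contain (15n²−26nm+45n−21m²+27m), so (6n+6m+5) is a factor with cofactor 15n²−26nm+45n−21m²+27m.
The cofactor groups again: 15n²−26nm+45n−21m²+27m = 3n(5n+3m) + (−7m+9)(5n+3m); both groups contain (5n+3m), giving (3n−7m+9)(5n+3m).

(3n−7m+9)(5n+3m)(6n+6m+5)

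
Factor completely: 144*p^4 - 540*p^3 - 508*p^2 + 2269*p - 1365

By the rational root theorem, p = 15/4 is a root, giving the factor (4*p - 15) and quotient 36*p^3 - 127*p + 91.
Then p = 1 is a root, so (p - 1) divides it; the quotient is 36*p^2 + 36*p - 91.
The remaining quadratic factors as (6*p + 13)(6*p - 7).

(4*p - 15)*(6*p + 13)*(6*p - 7)*(p - 1)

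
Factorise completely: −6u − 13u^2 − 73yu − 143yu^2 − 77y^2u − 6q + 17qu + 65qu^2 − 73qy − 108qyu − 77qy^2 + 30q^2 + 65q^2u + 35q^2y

Group: 7y(5q^2 − 11qy + 5qu − q − 11yu − u) + (13u + 6)(5q^2 − 11qy + 5qu − q − 11yu − u); both groups contain (5q^2 − 11qy + 5qu − q − 11yu − u), so (7y + 13u + 6) is a factor with cofactor 5q^2 − 11qy + 5qu − q − 11yu − u.
The cofactor groups again: 5q^2 − 11qy + 5qu − q − 11yu − u = q(5q − 11y − 1) + u(5q − 11y − 1); both groups contain (5q − 11y − 1), giving (q + u)(5q − 11y − 1).

(7y + 13u + 6)(5q − 11y − 1)(q + u)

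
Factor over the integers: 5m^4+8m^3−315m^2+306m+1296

(5m+8)(m+9)(m−3)(m−6)

Trying the rational-root candidates, m = 3 is a root, so (m−3) is a factor; dividing leaves 5m^3+23m^2−246m−432.
Continuing, m = −9 is a root, so (m+9) divides it; the quotient is 5m^2−22m−48.
The remaining quadratic factors as (5m+8)(m−6).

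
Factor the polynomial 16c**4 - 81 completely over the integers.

Write as (4c**2)² − (9)², then factor 4c**2 - 9 once more.

(2c + 3)(2c - 3)(4c**2 + 9)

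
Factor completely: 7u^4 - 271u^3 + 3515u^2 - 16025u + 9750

(7u - 5)(u - 10)(u - 13)(u - 15)

Trying the rational-root candidates, u = 13 is a root, so (u - 13) is a factor; dividing leaves 7u^3 - 180u^2 + 1175u - 750.
Continuing, u = 5/7 is a root, so (7u - 5) divides it; the quotient is u^2 - 25u + 150.
The remaining quadratic factors as (u - 15)(u - 10).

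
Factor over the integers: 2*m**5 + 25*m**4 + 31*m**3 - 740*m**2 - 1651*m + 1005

(2*m - 1)*(m + 3)*(m - 5)*(m**2 + 15*m + 67)

Testing divisors of the constant over divisors of the leading coefficient, m = 1/2 is a root, giving the factor (2*m - 1) and quotient m**4 + 13*m**3 + 22*m**2 - 359*m - 1005.
Then m = 5 is a root, so (m - 5) divides it; the quotient is m**3 + 18*m**2 + 112*m + 201.
Continuing, m = -3 is a root, so (m + 3) is a factor; dividing leaves m**2 + 15*m + 67.
The quadratic m**2 + 15*m + 67 has discriminant -43 < 0 and is irreducible over ℤ.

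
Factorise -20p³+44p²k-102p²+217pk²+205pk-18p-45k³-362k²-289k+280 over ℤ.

-(2p-9k+5)(5p-k-7)(2p+5k+8)

Group: 2p(-10p²-23pk-26p+5k²+43k+56) + (-9k+5)(-10p²-23pk-26p+5k²+43k+56); both groups contain (-10p²-23pk-26p+5k²+43k+56), so (2p-9k+5) is a factor with cofactor -10p²-23pk-26p+5k²+43k+56.
The cofactor groups again: -10p²-23pk-26p+5k²+43k+56 = -5p(2p+5k+8) + (k+7)(2p+5k+8); both groups contain (2p+5k+8), giving -(5p-k-7)(2p+5k+8).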